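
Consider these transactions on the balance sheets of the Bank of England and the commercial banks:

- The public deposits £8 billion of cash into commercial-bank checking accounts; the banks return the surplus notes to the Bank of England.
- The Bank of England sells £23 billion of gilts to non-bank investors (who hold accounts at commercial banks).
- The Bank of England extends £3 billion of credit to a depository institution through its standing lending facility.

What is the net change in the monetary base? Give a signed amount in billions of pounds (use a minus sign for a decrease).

Currency deposit £8 billion: just a shift between currency and reserves — both are base money → 0.
Asset sale (to non-banks) £23 billion: Bank of England balance sheet contracts → −£23B.
Discount-window loan £3 billion: Bank of England balance sheet expands → +£3B.
Net: 0 − 23 + 3 = -£20 billion.

-£20 billion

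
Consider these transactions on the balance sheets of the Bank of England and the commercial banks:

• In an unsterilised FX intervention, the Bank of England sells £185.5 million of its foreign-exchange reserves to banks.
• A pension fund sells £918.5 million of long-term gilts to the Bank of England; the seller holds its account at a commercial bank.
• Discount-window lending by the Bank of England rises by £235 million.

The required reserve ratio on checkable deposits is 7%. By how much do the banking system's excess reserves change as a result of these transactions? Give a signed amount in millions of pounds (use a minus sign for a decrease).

FX sale £185.5 million: reserves −£185.5M, deposits 0.
Asset purchase (from non-banks) £918.5 million: reserves +£918.5M, deposits +£918.5M.
Discount-window loan £235 million: reserves +£235M, deposits 0.
Totals: Δreserves = +£968M, Δdeposits = +£918.5M.
Δrequired reserves = 7% × +£918.5M = +£64.295M.
Δexcess reserves = Δreserves − Δrequired = +£968M − (+£64.295M) = +£903.705 million.

+£903.705 million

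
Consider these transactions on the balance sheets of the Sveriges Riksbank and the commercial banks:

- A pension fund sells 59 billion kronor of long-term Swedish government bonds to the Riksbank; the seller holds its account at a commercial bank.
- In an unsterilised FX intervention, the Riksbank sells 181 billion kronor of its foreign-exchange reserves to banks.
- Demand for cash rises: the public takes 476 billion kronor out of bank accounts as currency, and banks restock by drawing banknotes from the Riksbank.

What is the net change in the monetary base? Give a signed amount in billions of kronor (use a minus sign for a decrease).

Riksbank balance sheet:
  Assets:      Securities +59B, Foreign assets −181B
  Liabilities: Bank reserves −598B, Currency in circulation +476B
Monetary base = currency + reserves: +476B + (−598B) = -122 billion.

-122 billion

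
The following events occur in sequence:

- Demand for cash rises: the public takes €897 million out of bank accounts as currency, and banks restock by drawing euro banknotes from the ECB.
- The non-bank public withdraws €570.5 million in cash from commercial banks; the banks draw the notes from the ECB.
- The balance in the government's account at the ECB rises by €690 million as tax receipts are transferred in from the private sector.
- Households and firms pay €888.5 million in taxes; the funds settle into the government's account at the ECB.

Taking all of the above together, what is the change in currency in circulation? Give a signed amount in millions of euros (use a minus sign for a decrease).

ECB balance sheet:
  Assets:      no change
  Liabilities: Bank reserves −€3046M, Currency in circulation +€1467.5M, Government deposits +€1578.5M
Commercial banking system:
  Assets:      Reserves at CB −€3046M
  Liabilities: Checkable deposits −€3046M
So the change in currency in circulation is +€1467.5 million.

+€1467.5 million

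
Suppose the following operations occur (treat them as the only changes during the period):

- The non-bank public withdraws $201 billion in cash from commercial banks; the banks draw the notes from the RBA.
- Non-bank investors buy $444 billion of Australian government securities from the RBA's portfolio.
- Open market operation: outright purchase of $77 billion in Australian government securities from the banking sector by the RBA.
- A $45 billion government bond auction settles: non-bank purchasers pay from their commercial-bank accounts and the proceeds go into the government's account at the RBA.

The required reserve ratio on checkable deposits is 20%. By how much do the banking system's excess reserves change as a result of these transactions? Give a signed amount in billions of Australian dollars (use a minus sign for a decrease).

-$475 billion

Currency withdrawal $201 billion: reserves −$201B, deposits −$201B.
Asset sale (to non-banks) $444 billion: reserves −$444B, deposits −$444B.
OMO purchase (from banks) $77 billion: reserves +$77B, deposits 0.
Government account inflow $45 billion: reserves −$45B, deposits −$45B.
Totals: Δreserves = −$613B, Δdeposits = −$690B.
Δrequired reserves = 20% × −$690B = −$138B.
Δexcess reserves = Δreserves − Δrequired = −$613B − (−$138B) = -$475 billion.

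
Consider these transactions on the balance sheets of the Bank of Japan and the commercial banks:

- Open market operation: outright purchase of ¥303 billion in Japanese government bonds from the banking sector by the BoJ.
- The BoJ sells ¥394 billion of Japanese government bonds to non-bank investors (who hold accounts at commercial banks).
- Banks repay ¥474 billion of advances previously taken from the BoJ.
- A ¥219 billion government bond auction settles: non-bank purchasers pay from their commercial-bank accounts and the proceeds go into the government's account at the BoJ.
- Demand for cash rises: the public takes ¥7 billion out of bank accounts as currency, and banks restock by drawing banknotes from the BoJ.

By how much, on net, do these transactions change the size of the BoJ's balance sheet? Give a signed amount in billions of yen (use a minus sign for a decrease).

OMO purchase (from banks) ¥303 billion: a BoJ asset is acquired → +¥303B.
Asset sale (to non-banks) ¥394 billion: a BoJ asset is shed → −¥394B.
Discount-window repayment ¥474 billion: a BoJ asset is shed → −¥474B.
Government account inflow ¥219 billion: only the composition of liabilities changes → 0.
Currency withdrawal ¥7 billion: only the composition of liabilities changes → 0.
Net: 303 − 394 − 474 + 0 + 0 = -¥565 billion.

-¥565 billion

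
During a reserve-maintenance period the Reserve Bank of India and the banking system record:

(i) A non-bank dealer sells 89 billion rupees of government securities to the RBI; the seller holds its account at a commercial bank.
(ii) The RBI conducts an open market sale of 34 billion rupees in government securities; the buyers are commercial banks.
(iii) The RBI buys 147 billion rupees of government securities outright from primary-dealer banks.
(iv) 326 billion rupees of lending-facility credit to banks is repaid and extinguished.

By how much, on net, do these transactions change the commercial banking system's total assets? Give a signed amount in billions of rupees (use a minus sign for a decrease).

Asset purchase (from non-banks) 89 billion rupees: bank balance sheets expand → +89B.
OMO sale (to banks) 34 billion rupees: just an asset swap on bank balance sheets → 0.
OMO purchase (from banks) 147 billion rupees: just an asset swap on bank balance sheets → 0.
Discount-window repayment 326 billion rupees: bank balance sheets shrink → −326B.
Net: 89 + 0 + 0 − 326 = -237 billion.

-237 billion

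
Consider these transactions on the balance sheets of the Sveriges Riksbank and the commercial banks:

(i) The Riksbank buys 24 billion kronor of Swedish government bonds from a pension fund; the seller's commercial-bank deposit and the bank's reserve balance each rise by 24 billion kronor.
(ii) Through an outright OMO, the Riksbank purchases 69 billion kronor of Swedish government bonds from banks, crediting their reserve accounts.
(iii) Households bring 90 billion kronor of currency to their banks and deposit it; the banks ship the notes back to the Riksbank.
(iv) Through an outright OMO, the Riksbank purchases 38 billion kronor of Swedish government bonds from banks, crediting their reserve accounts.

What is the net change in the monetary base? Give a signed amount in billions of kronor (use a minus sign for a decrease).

+131 billion

Asset purchase (from non-banks) 24 billion kronor: Riksbank balance sheet expands → +24B.
OMO purchase (from banks) 69 billion kronor: Riksbank balance sheet expands → +69B.
Currency deposit 90 billion kronor: just a shift between currency and reserves — both are base money → 0.
OMO purchase (from banks) 38 billion kronor: Riksbank balance sheet expands → +38B.
Net: 24 + 69 + 0 + 38 = +131 billion.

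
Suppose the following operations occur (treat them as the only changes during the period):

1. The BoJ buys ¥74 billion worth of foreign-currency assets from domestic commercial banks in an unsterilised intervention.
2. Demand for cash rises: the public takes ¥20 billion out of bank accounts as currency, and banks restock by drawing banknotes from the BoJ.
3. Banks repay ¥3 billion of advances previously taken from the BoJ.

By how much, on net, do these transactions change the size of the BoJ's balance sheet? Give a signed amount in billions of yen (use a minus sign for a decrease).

+¥71 billion

FX purchase ¥74 billion: a BoJ asset is acquired → +¥74B.
Currency withdrawal ¥20 billion: only the composition of liabilities changes → 0.
Discount-window repayment ¥3 billion: a BoJ asset is shed → −¥3B.
Net: 74 + 0 − 3 = +¥71 billion.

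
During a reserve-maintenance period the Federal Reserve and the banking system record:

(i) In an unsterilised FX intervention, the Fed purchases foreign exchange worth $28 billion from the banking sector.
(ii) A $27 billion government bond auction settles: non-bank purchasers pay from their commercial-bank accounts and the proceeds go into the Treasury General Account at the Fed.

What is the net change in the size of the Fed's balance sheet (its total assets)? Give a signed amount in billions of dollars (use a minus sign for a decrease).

+$28 billion

Fed balance sheet:
  Assets:      Foreign assets +$28B
  Liabilities: Bank reserves +$1B, Government deposits +$27B
Change in total Fed assets = +$28 billion.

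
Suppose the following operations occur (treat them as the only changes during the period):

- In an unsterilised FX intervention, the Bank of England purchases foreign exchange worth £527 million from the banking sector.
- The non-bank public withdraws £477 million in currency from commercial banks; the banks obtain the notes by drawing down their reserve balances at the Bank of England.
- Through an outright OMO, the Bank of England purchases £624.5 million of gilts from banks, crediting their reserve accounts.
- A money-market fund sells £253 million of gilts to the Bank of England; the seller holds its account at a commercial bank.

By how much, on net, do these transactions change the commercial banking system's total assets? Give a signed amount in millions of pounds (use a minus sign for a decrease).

FX purchase £527 million: just an asset swap on bank balance sheets → 0.
Currency withdrawal £477 million: bank balance sheets shrink → −£477M.
OMO purchase (from banks) £624.5 million: just an asset swap on bank balance sheets → 0.
Asset purchase (from non-banks) £253 million: bank balance sheets expand → +£253M.
Net: 0 − 477 + 0 + 253 = -£224 million.

-£224 million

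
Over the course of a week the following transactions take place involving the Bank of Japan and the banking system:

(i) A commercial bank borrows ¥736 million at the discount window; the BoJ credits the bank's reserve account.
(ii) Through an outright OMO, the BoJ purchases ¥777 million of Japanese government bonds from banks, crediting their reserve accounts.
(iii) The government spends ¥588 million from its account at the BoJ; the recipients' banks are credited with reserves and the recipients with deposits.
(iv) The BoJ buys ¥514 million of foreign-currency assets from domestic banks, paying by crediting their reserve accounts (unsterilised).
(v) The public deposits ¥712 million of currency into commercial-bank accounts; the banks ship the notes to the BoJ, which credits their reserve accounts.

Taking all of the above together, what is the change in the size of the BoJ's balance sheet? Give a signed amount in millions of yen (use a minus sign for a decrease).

Discount-window loan ¥736 million: a BoJ asset is acquired → +¥736M.
OMO purchase (from banks) ¥777 million: a BoJ asset is acquired → +¥777M.
Government spending ¥588 million: only the composition of liabilities changes → 0.
FX purchase ¥514 million: a BoJ asset is acquired → +¥514M.
Currency deposit ¥712 million: only the composition of liabilities changes → 0.
Net: 736 + 777 + 0 + 514 + 0 = +¥2027 million.

+¥2027 million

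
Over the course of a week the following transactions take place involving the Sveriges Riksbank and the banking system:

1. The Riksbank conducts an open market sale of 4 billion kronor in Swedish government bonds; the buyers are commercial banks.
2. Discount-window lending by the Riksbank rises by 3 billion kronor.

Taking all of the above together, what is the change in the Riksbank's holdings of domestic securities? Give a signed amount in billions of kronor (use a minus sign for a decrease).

-4 billion

Riksbank balance sheet:
  Assets:      Securities −4B, Loans to banks +3B
  Liabilities: Bank reserves −1B
So the change in the Riksbank's holdings of domestic securities is -4 billion.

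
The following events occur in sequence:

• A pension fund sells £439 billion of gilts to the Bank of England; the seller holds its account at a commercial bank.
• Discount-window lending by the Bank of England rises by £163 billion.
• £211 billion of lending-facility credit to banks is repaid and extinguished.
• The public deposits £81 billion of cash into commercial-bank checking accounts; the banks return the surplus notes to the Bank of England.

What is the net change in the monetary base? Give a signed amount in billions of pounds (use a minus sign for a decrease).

Bank of England balance sheet:
  Assets:      Securities +£439B, Loans to banks −£48B
  Liabilities: Bank reserves +£472B, Currency in circulation −£81B
Monetary base = currency + reserves: −£81B + (+£472B) = +£391 billion.

+£391 billion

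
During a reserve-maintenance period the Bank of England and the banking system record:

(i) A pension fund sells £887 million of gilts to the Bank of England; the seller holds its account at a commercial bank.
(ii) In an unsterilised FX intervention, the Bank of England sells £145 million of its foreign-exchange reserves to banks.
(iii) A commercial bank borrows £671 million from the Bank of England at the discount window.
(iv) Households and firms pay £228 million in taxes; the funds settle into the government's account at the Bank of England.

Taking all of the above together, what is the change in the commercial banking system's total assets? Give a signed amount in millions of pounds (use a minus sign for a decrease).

Asset purchase (from non-banks) £887 million: bank balance sheets expand → +£887M.
FX sale £145 million: just an asset swap on bank balance sheets → 0.
Discount-window loan £671 million: bank balance sheets expand → +£671M.
Government account inflow £228 million: bank balance sheets shrink → −£228M.
Net: 887 + 0 + 671 − 228 = +£1330 million.

+£1330 million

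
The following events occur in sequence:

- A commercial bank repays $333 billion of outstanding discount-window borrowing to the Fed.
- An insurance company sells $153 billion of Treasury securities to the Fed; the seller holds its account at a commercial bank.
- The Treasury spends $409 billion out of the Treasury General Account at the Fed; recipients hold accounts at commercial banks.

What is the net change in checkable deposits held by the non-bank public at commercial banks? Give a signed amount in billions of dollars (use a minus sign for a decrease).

Discount-window repayment $333 billion: the counterparty is a bank, so public deposits are unchanged → 0.
Asset purchase (from non-banks) $153 billion: non-bank counterparties' bank balances rise → +$153B.
Government spending $409 billion: non-bank counterparties' bank balances rise → +$409B.
Net: 0 + 153 + 409 = +$562 billion.

+$562 billion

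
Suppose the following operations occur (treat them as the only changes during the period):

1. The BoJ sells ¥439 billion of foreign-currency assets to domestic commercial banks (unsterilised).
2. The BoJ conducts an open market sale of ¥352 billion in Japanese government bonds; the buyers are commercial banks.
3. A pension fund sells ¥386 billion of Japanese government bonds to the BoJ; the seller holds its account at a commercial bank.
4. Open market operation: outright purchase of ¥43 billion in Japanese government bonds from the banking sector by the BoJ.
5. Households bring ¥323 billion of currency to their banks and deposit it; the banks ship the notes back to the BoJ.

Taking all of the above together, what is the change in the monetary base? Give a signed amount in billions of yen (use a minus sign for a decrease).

-¥362 billion

FX sale ¥439 billion: BoJ balance sheet contracts → −¥439B.
OMO sale (to banks) ¥352 billion: BoJ balance sheet contracts → −¥352B.
Asset purchase (from non-banks) ¥386 billion: BoJ balance sheet expands → +¥386B.
OMO purchase (from banks) ¥43 billion: BoJ balance sheet expands → +¥43B.
Currency deposit ¥323 billion: just a shift between currency and reserves — both are base money → 0.
Net: −439 − 352 + 386 + 43 + 0 = -¥362 billion.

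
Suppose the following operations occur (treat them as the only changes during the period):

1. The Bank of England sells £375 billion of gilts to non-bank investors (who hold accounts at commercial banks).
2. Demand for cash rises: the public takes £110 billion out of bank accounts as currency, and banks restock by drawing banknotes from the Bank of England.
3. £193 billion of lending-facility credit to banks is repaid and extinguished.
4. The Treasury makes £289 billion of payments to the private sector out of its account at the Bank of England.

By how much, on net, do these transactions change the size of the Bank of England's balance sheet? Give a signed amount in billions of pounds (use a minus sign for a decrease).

Bank of England balance sheet:
  Assets:      Securities −£375B, Loans to banks −£193B
  Liabilities: Bank reserves −£389B, Currency in circulation +£110B, Government deposits −£289B
Change in total Bank of England assets = -£568 billion.

-£568 billion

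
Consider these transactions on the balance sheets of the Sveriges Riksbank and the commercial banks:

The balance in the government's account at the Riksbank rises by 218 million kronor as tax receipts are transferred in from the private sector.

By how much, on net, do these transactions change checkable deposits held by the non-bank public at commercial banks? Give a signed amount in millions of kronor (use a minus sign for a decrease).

Government account inflow 218 million kronor: non-bank counterparties' bank balances fall → −218M.

-218 million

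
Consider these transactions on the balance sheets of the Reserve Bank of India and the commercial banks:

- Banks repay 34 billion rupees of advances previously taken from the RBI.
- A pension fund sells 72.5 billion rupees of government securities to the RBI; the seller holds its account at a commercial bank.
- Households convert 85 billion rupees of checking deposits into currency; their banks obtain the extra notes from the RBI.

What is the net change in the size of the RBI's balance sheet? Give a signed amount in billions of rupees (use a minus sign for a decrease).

RBI balance sheet:
  Assets:      Securities +72.5B, Loans to banks −34B
  Liabilities: Bank reserves −46.5B, Currency in circulation +85B
Change in total RBI assets = +38.5 billion.

+38.5 billion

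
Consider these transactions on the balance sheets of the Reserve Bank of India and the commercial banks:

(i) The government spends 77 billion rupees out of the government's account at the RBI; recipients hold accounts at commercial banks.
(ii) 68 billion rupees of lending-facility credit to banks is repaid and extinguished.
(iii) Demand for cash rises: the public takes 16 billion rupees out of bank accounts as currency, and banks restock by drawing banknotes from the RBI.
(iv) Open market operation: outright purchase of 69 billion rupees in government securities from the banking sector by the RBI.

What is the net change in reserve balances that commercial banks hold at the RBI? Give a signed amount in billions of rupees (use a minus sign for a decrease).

RBI balance sheet:
  Assets:      Securities +69B, Loans to banks −68B
  Liabilities: Bank reserves +62B, Currency in circulation +16B, Government deposits −77B
So the change in reserve balances that commercial banks hold at the RBI is +62 billion.

+62 billion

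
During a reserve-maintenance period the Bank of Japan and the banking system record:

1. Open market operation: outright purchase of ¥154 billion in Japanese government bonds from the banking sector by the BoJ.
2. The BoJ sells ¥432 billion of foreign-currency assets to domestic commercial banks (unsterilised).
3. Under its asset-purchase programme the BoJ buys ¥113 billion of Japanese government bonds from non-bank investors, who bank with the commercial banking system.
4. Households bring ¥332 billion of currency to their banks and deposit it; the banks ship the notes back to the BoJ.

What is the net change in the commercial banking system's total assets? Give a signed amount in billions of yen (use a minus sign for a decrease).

OMO purchase (from banks) ¥154 billion: just an asset swap on bank balance sheets → 0.
FX sale ¥432 billion: just an asset swap on bank balance sheets → 0.
Asset purchase (from non-banks) ¥113 billion: bank balance sheets expand → +¥113B.
Currency deposit ¥332 billion: bank balance sheets expand → +¥332B.
Net: 0 + 0 + 113 + 332 = +¥445 billion.

+¥445 billion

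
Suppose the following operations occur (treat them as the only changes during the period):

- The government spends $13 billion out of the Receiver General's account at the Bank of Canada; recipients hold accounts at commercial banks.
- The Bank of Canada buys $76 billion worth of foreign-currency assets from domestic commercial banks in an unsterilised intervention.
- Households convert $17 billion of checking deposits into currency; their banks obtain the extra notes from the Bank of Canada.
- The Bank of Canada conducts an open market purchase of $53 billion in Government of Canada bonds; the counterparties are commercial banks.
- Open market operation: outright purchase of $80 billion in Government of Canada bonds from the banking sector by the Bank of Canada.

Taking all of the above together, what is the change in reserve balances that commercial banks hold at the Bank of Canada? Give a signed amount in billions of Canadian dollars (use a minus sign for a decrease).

Bank of Canada balance sheet:
  Assets:      Securities +$133B, Foreign assets +$76B
  Liabilities: Bank reserves +$205B, Currency in circulation +$17B, Government deposits −$13B
So the change in reserve balances that commercial banks hold at the Bank of Canada is +$205 billion.

+$205 billion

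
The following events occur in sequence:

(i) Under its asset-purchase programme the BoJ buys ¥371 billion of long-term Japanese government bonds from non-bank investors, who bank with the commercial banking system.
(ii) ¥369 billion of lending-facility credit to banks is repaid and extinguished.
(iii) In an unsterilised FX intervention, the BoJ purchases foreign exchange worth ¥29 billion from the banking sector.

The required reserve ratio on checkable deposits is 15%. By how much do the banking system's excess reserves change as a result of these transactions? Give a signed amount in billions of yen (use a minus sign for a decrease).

Asset purchase (from non-banks) ¥371 billion: reserves +¥371B, deposits +¥371B.
Discount-window repayment ¥369 billion: reserves −¥369B, deposits 0.
FX purchase ¥29 billion: reserves +¥29B, deposits 0.
Totals: Δreserves = +¥31B, Δdeposits = +¥371B.
Δrequired reserves = 15% × +¥371B = +¥55.65B.
Δexcess reserves = Δreserves − Δrequired = +¥31B − (+¥55.65B) = -¥24.65 billion.

-¥24.65 billion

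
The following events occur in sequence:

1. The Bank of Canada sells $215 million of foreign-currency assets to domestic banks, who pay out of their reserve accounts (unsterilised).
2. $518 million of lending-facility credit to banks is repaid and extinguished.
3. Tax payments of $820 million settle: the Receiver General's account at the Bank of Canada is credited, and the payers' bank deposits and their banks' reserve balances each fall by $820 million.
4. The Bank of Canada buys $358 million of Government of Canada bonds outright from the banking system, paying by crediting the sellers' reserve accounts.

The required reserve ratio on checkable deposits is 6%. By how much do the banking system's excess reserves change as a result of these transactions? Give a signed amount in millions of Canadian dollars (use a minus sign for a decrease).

FX sale $215 million: reserves −$215M, deposits 0.
Discount-window repayment $518 million: reserves −$518M, deposits 0.
Government account inflow $820 million: reserves −$820M, deposits −$820M.
OMO purchase (from banks) $358 million: reserves +$358M, deposits 0.
Totals: Δreserves = −$1195M, Δdeposits = −$820M.
Δrequired reserves = 6% × −$820M = −$49.2M.
Δexcess reserves = Δreserves − Δrequired = −$1195M − (−$49.2M) = -$1145.8 million.

-$1145.8 million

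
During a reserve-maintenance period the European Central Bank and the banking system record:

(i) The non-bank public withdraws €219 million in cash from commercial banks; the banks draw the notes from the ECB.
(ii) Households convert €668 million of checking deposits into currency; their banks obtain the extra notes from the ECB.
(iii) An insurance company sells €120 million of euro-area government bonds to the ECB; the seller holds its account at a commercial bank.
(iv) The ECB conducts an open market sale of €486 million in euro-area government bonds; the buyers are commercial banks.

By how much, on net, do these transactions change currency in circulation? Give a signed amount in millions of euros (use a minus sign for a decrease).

Currency withdrawal €219 million: notes leave the central bank → +€219M.
Currency withdrawal €668 million: notes leave the central bank → +€668M.
Asset purchase (from non-banks) €120 million: no currency enters or leaves circulation → 0.
OMO sale (to banks) €486 million: no currency enters or leaves circulation → 0.
Net: 219 + 668 + 0 + 0 = +€887 million.

+€887 million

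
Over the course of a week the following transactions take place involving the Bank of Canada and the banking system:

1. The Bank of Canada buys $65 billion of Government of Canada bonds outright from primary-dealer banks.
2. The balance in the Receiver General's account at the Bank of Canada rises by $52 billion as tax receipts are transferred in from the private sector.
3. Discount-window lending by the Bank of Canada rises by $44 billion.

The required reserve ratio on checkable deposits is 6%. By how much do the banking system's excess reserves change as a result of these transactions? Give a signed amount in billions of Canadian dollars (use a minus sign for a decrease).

+$60.12 billion

OMO purchase (from banks) $65 billion: reserves +$65B, deposits 0.
Government account inflow $52 billion: reserves −$52B, deposits −$52B.
Discount-window loan $44 billion: reserves +$44B, deposits 0.
Totals: Δreserves = +$57B, Δdeposits = −$52B.
Δrequired reserves = 6% × −$52B = −$3.12B.
Δexcess reserves = Δreserves − Δrequired = +$57B − (−$3.12B) = +$60.12 billion.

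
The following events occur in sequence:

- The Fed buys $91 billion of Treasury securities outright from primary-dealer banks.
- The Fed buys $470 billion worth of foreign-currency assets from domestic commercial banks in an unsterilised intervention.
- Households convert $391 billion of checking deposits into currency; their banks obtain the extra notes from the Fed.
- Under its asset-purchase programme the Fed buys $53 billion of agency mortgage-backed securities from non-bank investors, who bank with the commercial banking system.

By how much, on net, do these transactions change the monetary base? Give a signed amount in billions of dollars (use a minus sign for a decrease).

Fed balance sheet:
  Assets:      Securities +$144B, Foreign assets +$470B
  Liabilities: Bank reserves +$223B, Currency in circulation +$391B
Commercial banking system:
  Assets:      Reserves at CB +$223B, Securities −$91B, Foreign assets −$470B
  Liabilities: Checkable deposits −$338B
Monetary base = currency + reserves: +$391B + (+$223B) = +$614 billion.

+$614 billion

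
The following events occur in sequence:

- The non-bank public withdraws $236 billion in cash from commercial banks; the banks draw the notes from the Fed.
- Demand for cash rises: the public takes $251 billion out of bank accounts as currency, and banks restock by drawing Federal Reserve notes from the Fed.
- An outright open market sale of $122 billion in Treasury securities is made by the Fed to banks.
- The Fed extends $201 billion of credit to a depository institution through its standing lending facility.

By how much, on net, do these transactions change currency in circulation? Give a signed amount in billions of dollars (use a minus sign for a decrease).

Currency withdrawal $236 billion: notes leave the central bank → +$236B.
Currency withdrawal $251 billion: notes leave the central bank → +$251B.
OMO sale (to banks) $122 billion: no currency enters or leaves circulation → 0.
Discount-window loan $201 billion: no currency enters or leaves circulation → 0.
Net: 236 + 251 + 0 + 0 = +$487 billion.

+$487 billion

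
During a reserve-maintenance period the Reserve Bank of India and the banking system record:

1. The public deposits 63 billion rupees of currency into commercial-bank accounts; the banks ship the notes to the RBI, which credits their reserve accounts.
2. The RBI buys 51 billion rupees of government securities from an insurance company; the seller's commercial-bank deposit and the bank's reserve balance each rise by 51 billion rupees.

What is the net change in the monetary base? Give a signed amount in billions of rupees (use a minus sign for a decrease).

Currency deposit 63 billion rupees: just a shift between currency and reserves — both are base money → 0.
Asset purchase (from non-banks) 51 billion rupees: RBI balance sheet expands → +51B.
Net: 0 + 51 = +51 billion.

+51 billion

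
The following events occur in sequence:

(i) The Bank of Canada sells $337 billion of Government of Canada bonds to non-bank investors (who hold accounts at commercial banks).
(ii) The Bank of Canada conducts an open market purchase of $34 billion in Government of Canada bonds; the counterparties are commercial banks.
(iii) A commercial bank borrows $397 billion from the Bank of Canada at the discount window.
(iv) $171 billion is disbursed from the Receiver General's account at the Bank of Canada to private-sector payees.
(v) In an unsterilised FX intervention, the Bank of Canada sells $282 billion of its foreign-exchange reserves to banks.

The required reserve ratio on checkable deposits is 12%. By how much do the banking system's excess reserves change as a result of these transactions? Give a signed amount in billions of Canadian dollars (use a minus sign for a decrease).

+$2.92 billion

Asset sale (to non-banks) $337 billion: reserves −$337B, deposits −$337B.
OMO purchase (from banks) $34 billion: reserves +$34B, deposits 0.
Discount-window loan $397 billion: reserves +$397B, deposits 0.
Government spending $171 billion: reserves +$171B, deposits +$171B.
FX sale $282 billion: reserves −$282B, deposits 0.
Totals: Δreserves = −$17B, Δdeposits = −$166B.
Δrequired reserves = 12% × −$166B = −$19.92B.
Δexcess reserves = Δreserves − Δrequired = −$17B − (−$19.92B) = +$2.92 billion.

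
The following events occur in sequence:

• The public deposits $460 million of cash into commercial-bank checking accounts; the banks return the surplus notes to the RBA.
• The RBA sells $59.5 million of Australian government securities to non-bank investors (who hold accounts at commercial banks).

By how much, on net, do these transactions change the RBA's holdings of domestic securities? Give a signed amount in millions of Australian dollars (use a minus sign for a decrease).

RBA balance sheet:
  Assets:      Securities −$59.5M
  Liabilities: Bank reserves +$400.5M, Currency in circulation −$460M
So the change in the RBA's holdings of domestic securities is -$59.5 million.

-$59.5 million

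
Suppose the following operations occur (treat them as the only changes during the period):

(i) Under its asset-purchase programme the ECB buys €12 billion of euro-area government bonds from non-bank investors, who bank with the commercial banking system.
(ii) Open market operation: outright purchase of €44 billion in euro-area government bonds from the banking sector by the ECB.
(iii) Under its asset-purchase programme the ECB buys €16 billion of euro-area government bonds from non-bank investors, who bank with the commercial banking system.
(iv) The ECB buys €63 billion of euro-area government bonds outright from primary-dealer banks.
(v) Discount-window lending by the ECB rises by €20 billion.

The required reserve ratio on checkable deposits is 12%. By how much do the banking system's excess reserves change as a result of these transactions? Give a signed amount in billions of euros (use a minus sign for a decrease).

Asset purchase (from non-banks) €12 billion: reserves +€12B, deposits +€12B.
OMO purchase (from banks) €44 billion: reserves +€44B, deposits 0.
Asset purchase (from non-banks) €16 billion: reserves +€16B, deposits +€16B.
OMO purchase (from banks) €63 billion: reserves +€63B, deposits 0.
Discount-window loan €20 billion: reserves +€20B, deposits 0.
Totals: Δreserves = +€155B, Δdeposits = +€28B.
Δrequired reserves = 12% × +€28B = +€3.36B.
Δexcess reserves = Δreserves − Δrequired = +€155B − (+€3.36B) = +€151.64 billion.

+€151.64 billion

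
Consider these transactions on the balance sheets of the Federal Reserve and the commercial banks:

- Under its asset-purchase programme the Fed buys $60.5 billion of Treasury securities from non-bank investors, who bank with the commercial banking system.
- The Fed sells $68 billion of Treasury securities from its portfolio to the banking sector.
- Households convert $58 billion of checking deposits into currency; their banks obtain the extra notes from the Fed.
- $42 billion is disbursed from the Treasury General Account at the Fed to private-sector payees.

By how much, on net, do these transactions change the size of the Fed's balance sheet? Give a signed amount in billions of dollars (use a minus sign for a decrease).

Asset purchase (from non-banks) $60.5 billion: a Fed asset is acquired → +$60.5B.
OMO sale (to banks) $68 billion: a Fed asset is shed → −$68B.
Currency withdrawal $58 billion: only the composition of liabilities changes → 0.
Government spending $42 billion: only the composition of liabilities changes → 0.
Net: 60.5 − 68 + 0 + 0 = -$7.5 billion.

-$7.5 billion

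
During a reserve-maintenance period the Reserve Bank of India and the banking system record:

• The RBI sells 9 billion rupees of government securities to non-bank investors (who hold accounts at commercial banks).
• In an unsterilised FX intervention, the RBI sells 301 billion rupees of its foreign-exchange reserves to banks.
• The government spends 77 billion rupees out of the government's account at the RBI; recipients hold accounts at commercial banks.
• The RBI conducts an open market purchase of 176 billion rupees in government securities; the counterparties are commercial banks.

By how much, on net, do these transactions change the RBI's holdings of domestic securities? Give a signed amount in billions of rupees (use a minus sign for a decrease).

+167 billion

Asset sale (to non-banks) 9 billion rupees: securities removed from the RBI's portfolio → −9B.
FX sale 301 billion rupees: the RBI's securities portfolio is untouched → 0.
Government spending 77 billion rupees: the RBI's securities portfolio is untouched → 0.
OMO purchase (from banks) 176 billion rupees: securities added to the RBI's portfolio → +176B.
Net: −9 + 0 + 0 + 176 = +167 billion.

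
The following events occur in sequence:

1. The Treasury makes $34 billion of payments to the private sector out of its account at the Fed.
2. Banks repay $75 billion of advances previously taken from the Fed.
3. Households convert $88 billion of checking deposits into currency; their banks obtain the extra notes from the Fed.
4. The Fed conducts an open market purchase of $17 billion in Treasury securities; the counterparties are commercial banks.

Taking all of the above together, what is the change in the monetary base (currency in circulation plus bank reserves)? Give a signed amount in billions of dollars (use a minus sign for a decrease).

-$24 billion

Government spending $34 billion: a non-base liability converts back to reserves → +$34B.
Discount-window repayment $75 billion: Fed balance sheet contracts → −$75B.
Currency withdrawal $88 billion: just a shift between currency and reserves — both are base money → 0.
OMO purchase (from banks) $17 billion: Fed balance sheet expands → +$17B.
Net: 34 − 75 + 0 + 17 = -$24 billion.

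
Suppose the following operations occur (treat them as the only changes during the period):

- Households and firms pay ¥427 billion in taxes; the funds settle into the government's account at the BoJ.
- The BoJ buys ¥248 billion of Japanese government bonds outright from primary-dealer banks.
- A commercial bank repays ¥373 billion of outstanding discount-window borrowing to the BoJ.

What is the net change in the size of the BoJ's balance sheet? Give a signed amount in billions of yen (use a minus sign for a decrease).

BoJ balance sheet:
  Assets:      Securities +¥248B, Loans to banks −¥373B
  Liabilities: Bank reserves −¥552B, Government deposits +¥427B
Commercial banking system:
  Assets:      Reserves at CB −¥552B, Securities −¥248B
  Liabilities: Checkable deposits −¥427B, Borrowings from CB −¥373B
Change in total BoJ assets = -¥125 billion.

-¥125 billion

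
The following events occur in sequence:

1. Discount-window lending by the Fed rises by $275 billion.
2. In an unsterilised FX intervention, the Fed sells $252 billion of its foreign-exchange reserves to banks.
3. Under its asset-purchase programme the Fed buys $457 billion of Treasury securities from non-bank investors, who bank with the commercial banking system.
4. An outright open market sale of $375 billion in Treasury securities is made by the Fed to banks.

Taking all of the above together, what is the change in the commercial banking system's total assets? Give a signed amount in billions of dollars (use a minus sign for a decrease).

+$732 billion

Discount-window loan $275 billion: bank balance sheets expand → +$275B.
FX sale $252 billion: just an asset swap on bank balance sheets → 0.
Asset purchase (from non-banks) $457 billion: bank balance sheets expand → +$457B.
OMO sale (to banks) $375 billion: just an asset swap on bank balance sheets → 0.
Net: 275 + 0 + 457 + 0 = +$732 billion.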